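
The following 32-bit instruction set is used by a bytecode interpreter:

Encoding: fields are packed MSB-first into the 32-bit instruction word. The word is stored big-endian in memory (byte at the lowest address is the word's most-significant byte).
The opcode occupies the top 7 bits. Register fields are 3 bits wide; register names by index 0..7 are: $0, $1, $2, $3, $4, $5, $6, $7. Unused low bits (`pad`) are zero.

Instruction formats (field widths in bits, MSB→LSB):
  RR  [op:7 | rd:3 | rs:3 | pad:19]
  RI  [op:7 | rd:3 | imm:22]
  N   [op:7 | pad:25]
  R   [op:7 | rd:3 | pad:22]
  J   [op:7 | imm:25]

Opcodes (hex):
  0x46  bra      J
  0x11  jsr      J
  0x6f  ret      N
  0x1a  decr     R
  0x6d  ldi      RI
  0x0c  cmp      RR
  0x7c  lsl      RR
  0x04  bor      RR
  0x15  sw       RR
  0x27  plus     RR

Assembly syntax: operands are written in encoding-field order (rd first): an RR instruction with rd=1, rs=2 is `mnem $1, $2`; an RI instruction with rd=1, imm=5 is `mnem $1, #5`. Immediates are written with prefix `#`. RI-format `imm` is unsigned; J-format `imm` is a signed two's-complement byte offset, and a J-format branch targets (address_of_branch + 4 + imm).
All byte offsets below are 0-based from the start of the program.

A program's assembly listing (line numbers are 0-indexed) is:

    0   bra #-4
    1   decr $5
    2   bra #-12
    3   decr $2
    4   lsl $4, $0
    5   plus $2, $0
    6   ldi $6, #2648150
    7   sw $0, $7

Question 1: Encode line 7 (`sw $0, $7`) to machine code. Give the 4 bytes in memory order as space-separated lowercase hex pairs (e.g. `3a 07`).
2a 38 00 00

7. sw fields op=0x15:7|rd=0:3|rs=7:3|pad=0:19 → word 2a380000h → 2a 38 00 00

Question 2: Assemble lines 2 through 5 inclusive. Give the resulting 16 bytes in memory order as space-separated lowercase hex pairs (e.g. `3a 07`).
8d ff ff f4 34 80 00 00 f9 00 00 00 4e 80 00 00

line 2 (bra): pack op=0x46:7|imm=-12:25 = 0x8dfffff4; big→ 8d ff ff f4
line 3 (decr): pack op=0x1a:7|rd=2:3|pad=0:22 = 0x34800000; big→ 34 80 00 00
line 4 (lsl): pack op=0x7c:7|rd=4:3|rs=0:3|pad=0:19 = 0xf9000000; big→ f9 00 00 00
line 5 (plus): pack op=0x27:7|rd=2:3|rs=0:3|pad=0:19 = 0x4e800000; big→ 4e 80 00 00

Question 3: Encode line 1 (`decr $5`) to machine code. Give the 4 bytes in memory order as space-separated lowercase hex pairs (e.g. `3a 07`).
1. decr fields op=0x1a:7|rd=5:3|pad=0:22 → word 35400000h → 35 40 00 00

35 40 00 00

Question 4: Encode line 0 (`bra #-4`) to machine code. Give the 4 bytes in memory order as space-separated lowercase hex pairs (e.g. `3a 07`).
L0: bra op=0x46:7|imm=-4:25 ⇒ 0x8dfffffc ⇒ big 8d ff ff fc

8d ff ff fc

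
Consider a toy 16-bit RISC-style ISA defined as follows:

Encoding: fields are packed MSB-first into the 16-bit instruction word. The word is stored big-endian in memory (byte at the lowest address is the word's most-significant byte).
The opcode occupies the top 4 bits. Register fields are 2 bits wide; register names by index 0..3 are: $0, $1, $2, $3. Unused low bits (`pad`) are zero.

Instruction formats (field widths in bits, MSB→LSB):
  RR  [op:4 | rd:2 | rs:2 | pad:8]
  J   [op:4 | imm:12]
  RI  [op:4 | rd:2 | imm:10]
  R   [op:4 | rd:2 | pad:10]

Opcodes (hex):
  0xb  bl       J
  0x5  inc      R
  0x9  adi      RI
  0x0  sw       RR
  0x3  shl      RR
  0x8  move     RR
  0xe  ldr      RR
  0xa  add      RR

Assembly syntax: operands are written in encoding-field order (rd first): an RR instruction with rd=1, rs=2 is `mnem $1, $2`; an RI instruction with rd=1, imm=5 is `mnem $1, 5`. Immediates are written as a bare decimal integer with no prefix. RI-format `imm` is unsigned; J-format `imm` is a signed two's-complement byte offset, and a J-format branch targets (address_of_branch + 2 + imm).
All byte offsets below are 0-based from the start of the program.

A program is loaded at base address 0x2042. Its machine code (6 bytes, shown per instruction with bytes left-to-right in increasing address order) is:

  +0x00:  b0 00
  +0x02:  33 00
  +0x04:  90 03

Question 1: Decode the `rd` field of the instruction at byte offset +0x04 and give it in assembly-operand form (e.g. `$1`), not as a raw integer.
$0

off 0x04: read 90 03 as big → 0x9003
  top 4b → 0x9 → adi [RI]
  [11:10] rd=0 = $0
  [9:0] imm=3 = 3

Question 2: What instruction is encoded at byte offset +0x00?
off 0x00: read b0 00 as big → 0xb000
  opcode bits[15:12]=0xb: bl/J
  [11:0] imm=0 = 0

bl 0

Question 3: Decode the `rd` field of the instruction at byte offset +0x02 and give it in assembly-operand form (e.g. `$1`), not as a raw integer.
$0

+0x02: 33 00 ⇒ word 0x3300 (big)
  top 4b → 0x3 → shl [RR]
  [11:10] rd=0 = $0
  [9:8] rs=3 = $3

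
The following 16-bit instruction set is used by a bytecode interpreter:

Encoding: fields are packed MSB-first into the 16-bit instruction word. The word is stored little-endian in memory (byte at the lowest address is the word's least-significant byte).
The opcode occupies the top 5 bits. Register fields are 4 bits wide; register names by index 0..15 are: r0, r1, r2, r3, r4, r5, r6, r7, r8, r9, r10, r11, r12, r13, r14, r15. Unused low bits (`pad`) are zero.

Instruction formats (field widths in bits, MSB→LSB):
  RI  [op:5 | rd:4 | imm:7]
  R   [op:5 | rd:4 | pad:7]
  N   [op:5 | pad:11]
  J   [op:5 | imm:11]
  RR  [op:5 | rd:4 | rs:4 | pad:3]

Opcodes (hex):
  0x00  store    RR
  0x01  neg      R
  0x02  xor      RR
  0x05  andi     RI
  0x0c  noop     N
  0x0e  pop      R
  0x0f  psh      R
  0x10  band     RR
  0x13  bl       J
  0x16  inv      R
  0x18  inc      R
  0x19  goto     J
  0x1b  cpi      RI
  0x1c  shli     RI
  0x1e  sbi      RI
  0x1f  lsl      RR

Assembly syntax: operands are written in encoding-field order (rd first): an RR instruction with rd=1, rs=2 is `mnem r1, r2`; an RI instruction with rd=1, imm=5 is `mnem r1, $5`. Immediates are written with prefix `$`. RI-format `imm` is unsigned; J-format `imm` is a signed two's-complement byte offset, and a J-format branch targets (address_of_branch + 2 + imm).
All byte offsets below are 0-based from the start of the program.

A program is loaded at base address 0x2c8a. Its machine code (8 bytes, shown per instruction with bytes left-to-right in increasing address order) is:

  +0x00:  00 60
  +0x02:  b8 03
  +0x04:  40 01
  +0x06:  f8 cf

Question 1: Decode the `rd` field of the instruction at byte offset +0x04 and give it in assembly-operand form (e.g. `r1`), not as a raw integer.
[04] 40 01 → 0x0140
  opcode bits[15:11]=0x0: store/RR
  rd: (w>>7)&0xf=0x2 → r2
  rs: (w>>3)&0xf=0x8 → r8

r2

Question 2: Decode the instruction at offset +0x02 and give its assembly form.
store r7, r7

[02] b8 03 → 0x03b8
  op=0x03b8>>11=0x0 ⇒ store (RR)
  rd@[10:7]=0x7 ⇒ r7
  rs@[6:3]=0x7 ⇒ r7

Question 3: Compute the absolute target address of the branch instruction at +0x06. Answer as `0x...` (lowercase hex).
@+06  little-endian(f8 cf) = 0xcff8
  top 5b → 0x19 → goto [J]
  imm@[10:0]=0x7f8 (s11→-8) ⇒ $-8
  target = base 0x2c8a + off 0x06 + 2 + imm -8 = 0x2c8a

0x2c8a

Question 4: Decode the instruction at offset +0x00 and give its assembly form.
off 0x00: read 00 60 as little → 0x6000
  opcode bits[15:11]=0xc: noop/N

noop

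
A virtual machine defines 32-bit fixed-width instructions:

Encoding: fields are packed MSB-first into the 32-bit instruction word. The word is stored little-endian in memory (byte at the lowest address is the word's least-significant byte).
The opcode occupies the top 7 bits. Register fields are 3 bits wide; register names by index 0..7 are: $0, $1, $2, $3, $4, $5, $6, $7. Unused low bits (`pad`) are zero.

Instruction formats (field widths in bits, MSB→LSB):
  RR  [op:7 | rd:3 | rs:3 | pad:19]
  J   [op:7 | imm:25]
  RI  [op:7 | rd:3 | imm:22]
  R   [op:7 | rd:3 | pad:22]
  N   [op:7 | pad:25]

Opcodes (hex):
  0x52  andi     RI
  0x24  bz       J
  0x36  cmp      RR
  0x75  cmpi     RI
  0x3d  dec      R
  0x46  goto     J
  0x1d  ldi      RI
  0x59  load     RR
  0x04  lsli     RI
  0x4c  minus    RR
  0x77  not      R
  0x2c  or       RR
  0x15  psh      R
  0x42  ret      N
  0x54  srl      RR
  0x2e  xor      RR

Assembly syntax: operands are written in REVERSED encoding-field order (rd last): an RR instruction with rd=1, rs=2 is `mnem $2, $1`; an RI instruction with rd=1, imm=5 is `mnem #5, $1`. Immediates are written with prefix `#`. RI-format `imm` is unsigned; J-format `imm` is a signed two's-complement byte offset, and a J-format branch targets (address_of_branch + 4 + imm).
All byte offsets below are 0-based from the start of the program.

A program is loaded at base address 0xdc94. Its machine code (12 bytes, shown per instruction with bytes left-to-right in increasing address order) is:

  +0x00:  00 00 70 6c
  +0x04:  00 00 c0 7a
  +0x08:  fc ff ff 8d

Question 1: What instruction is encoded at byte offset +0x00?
[00] 00 00 70 6c → 0x6c700000
  op=0x6c700000>>25=0x36 ⇒ cmp (RR)
  rd: (w>>22)&0x7=0x1 → $1
  rs: (w>>19)&0x7=0x6 → $6

cmp $6, $1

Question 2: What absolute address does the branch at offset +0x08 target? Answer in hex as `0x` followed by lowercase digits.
0xdc9c

[08] fc ff ff 8d → 0x8dfffffc
  opcode bits[31:25]=0x46: goto/J
  imm@[24:0]=0x1fffffc (s25→-4) ⇒ #-4
  target = base 0xdc94 + off 0x08 + 4 + imm -4 = 0xdc9c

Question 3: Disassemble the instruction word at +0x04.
dec $3

+0x04: 00 00 c0 7a ⇒ word 0x7ac00000 (little)
  top 7b → 0x3d → dec [R]
  rd@[24:22]=0x3 ⇒ $3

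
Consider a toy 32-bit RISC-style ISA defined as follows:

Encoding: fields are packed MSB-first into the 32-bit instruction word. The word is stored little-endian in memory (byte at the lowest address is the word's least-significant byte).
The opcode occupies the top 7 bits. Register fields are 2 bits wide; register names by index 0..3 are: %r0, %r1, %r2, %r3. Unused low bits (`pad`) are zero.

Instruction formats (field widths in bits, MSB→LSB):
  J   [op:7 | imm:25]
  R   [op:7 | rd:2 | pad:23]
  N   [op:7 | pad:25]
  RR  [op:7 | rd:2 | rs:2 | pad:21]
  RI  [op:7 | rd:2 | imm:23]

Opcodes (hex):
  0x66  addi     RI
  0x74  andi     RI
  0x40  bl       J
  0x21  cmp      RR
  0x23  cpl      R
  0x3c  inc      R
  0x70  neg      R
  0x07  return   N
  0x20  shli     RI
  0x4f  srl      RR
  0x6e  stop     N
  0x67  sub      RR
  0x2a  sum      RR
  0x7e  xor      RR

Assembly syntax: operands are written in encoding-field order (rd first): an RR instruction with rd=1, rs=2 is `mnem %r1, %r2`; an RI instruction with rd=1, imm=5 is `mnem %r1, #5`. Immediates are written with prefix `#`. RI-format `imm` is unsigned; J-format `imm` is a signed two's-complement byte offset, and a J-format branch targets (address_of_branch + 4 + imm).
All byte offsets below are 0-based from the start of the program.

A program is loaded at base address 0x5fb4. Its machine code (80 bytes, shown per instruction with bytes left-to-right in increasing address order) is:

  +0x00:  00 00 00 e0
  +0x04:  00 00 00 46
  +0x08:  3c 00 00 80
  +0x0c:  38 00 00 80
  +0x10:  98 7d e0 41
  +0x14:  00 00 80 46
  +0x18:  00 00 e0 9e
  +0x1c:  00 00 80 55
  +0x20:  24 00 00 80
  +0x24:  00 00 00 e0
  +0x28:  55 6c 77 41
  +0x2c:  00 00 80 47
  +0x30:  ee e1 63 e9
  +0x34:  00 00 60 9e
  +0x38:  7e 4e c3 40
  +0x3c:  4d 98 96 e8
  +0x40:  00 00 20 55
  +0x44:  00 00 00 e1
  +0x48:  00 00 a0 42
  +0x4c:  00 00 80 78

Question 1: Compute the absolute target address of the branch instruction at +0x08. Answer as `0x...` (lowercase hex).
0x5ffc

off 0x08: read 3c 00 00 80 as little → 0x8000003c
  top 7b → 0x40 → bl [J]
  imm: (w>>0)&0x1ffffff=0x3c → #60
  target = base 0x5fb4 + off 0x08 + 4 + imm 60 = 0x5ffc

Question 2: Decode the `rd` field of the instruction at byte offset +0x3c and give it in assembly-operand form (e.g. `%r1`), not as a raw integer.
[3c] 4d 98 96 e8 → 0xe896984d
  top 7b → 0x74 → andi [RI]
  rd: (w>>23)&0x3=0x1 → %r1
  imm: (w>>0)&0x7fffff=0x16984d → #1480781

%r1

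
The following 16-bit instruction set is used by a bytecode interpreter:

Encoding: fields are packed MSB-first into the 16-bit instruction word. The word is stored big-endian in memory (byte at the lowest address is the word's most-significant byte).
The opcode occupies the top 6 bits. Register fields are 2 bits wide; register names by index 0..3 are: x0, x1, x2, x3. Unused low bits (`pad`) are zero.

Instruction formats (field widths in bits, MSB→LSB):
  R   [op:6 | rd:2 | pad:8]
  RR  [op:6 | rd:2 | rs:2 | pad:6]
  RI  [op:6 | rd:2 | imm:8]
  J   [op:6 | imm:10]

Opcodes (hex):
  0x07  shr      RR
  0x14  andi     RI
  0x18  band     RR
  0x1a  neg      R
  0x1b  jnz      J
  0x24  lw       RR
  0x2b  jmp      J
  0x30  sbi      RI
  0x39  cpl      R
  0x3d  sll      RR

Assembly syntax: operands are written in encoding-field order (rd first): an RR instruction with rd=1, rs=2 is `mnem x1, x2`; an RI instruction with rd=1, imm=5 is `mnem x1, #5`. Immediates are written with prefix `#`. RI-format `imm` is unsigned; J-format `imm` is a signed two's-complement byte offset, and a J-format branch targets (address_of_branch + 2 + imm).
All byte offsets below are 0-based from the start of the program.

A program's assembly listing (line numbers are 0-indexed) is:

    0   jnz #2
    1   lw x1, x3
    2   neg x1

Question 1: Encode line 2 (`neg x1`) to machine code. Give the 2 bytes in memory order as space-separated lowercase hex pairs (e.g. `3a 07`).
69 00

line 2 (neg): pack op=0x1a:6|rd=1:2|pad=0:8 = 0x6900; big→ 69 00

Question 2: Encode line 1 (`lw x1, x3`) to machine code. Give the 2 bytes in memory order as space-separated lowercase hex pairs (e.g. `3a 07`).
91 c0

line 1 (lw): pack op=0x24:6|rd=1:2|rs=3:2|pad=0:6 = 0x91c0; big→ 91 c0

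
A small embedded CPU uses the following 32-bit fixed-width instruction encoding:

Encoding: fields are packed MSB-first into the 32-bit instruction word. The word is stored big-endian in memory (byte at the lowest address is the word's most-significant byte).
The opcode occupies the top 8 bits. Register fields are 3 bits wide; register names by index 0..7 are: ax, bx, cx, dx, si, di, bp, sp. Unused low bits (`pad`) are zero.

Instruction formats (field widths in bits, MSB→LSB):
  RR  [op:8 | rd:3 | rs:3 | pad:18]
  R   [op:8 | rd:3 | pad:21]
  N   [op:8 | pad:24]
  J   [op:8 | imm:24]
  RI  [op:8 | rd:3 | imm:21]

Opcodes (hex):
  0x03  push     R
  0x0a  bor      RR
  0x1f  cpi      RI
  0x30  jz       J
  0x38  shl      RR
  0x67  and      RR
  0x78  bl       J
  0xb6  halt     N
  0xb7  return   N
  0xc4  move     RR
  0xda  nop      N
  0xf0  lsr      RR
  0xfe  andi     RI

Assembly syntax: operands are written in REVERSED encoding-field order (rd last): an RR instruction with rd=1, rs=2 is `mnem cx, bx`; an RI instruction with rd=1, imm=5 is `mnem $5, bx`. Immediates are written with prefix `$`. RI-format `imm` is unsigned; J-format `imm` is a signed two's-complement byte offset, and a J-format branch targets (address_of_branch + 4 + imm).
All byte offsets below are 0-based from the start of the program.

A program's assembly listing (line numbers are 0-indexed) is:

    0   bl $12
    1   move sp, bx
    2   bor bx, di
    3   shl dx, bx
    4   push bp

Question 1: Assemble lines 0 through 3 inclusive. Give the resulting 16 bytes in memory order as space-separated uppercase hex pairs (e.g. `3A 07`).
78 00 00 0C C4 3C 00 00 0A A4 00 00 38 2C 00 00

line 0 (bl): pack op=0x78:8|imm=12:24 = 0x7800000c; big→ 78 00 00 0c
line 1 (move): pack op=0xc4:8|rd=1:3|rs=7:3|pad=0:18 = 0xc43c0000; big→ c4 3c 00 00
line 2 (bor): pack op=0xa:8|rd=5:3|rs=1:3|pad=0:18 = 0x0aa40000; big→ 0a a4 00 00
line 3 (shl): pack op=0x38:8|rd=1:3|rs=3:3|pad=0:18 = 0x382c0000; big→ 38 2c 00 00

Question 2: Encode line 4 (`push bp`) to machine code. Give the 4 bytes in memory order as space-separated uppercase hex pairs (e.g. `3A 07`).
line 4 (push): pack op=0x3:8|rd=6:3|pad=0:21 = 0x03c00000; big→ 03 c0 00 00

03 C0 00 00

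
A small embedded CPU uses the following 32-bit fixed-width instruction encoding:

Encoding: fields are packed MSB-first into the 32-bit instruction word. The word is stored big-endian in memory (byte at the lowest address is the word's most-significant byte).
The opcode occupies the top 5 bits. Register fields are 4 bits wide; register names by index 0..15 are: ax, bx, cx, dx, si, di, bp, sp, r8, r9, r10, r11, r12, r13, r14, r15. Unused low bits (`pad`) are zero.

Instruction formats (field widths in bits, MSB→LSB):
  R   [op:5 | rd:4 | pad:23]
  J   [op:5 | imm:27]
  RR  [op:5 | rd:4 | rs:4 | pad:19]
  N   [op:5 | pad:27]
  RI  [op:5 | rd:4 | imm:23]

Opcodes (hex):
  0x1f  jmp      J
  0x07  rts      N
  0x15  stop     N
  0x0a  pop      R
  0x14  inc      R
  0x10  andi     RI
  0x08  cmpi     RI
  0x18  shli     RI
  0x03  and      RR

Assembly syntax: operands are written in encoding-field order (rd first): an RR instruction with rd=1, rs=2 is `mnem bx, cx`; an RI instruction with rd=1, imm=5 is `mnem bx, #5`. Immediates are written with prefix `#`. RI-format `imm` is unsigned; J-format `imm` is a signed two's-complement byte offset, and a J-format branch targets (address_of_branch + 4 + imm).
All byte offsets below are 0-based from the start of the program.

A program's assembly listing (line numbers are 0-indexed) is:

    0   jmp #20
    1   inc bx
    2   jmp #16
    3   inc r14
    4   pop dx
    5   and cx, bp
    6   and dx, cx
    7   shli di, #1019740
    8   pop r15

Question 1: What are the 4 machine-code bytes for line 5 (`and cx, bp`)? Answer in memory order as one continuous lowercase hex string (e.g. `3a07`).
19300000

5. and fields op=0x3:5|rd=2:4|rs=6:4|pad=0:19 → word 19300000h → 19 30 00 00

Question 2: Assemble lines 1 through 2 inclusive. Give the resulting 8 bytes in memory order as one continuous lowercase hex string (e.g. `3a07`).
a0800000f8000010

line 1 (inc): pack op=0x14:5|rd=1:4|pad=0:23 = 0xa0800000; big→ a0 80 00 00
line 2 (jmp): pack op=0x1f:5|imm=16:27 = 0xf8000010; big→ f8 00 00 10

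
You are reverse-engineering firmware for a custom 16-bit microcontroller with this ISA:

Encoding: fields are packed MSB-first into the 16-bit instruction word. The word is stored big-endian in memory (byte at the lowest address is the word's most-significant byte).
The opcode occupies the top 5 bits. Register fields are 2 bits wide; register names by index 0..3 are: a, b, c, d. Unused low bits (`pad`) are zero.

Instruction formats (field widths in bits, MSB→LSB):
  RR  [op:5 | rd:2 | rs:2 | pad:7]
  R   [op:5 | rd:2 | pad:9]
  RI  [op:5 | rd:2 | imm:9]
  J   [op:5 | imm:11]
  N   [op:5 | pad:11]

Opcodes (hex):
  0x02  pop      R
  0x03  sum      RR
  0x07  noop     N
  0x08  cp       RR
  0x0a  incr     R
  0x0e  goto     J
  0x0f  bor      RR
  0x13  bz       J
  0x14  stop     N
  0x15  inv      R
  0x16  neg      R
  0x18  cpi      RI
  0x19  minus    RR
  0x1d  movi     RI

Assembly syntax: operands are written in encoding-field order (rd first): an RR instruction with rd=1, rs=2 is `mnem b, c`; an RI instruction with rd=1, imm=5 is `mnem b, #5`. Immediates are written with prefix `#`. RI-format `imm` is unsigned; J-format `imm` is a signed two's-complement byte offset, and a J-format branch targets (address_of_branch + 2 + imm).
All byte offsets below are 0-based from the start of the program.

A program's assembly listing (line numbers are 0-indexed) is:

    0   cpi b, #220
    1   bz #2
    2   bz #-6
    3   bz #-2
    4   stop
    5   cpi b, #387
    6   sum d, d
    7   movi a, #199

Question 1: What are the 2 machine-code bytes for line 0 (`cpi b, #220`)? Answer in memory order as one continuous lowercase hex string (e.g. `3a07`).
L0: cpi op=0x18:5|rd=1:2|imm=220:9 ⇒ 0xc2dc ⇒ big c2 dc

c2dc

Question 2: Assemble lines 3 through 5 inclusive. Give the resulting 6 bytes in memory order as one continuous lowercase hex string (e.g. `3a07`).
L3: bz op=0x13:5|imm=-2:11 ⇒ 0x9ffe ⇒ big 9f fe
L4: stop op=0x14:5|pad=0:11 ⇒ 0xa000 ⇒ big a0 00
L5: cpi op=0x18:5|rd=1:2|imm=387:9 ⇒ 0xc383 ⇒ big c3 83

9ffea000c383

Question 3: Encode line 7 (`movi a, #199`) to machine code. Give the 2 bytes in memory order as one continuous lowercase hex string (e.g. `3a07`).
e8c7

7. movi fields op=0x1d:5|rd=0:2|imm=199:9 → word e8c7h → e8 c7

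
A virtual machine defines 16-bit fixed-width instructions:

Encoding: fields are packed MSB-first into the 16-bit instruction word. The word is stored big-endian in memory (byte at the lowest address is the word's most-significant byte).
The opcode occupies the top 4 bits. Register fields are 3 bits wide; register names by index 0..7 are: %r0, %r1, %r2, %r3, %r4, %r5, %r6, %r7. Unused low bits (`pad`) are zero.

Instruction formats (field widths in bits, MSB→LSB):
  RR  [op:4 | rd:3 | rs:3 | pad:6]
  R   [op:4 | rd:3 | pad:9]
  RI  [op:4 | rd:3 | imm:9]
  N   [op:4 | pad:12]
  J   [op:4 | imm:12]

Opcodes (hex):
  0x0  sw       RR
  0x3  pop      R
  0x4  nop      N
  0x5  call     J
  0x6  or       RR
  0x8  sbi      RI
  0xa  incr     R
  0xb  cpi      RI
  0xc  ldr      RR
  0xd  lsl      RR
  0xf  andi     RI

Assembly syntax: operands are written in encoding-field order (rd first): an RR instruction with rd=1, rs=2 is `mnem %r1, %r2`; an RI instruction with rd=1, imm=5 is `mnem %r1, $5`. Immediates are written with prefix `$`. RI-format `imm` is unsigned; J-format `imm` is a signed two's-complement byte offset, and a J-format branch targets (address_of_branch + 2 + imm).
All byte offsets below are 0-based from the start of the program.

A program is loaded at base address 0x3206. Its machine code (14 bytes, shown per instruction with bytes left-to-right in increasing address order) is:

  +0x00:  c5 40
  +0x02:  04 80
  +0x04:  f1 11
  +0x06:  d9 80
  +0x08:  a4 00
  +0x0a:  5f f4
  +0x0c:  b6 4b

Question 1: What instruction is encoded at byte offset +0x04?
andi %r0, $273

+0x04: f1 11 ⇒ word 0xf111 (big)
  op=0xf111>>12=0xf ⇒ andi (RI)
  [11:9] rd=0 = %r0
  [8:0] imm=273 = $273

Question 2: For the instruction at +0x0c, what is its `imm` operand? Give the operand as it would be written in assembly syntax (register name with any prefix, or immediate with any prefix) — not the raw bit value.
@+0c  big-endian(b6 4b) = 0xb64b
  opcode bits[15:12]=0xb: cpi/RI
  rd: (w>>9)&0x7=0x3 → %r3
  imm: (w>>0)&0x1ff=0x4b → $75

$75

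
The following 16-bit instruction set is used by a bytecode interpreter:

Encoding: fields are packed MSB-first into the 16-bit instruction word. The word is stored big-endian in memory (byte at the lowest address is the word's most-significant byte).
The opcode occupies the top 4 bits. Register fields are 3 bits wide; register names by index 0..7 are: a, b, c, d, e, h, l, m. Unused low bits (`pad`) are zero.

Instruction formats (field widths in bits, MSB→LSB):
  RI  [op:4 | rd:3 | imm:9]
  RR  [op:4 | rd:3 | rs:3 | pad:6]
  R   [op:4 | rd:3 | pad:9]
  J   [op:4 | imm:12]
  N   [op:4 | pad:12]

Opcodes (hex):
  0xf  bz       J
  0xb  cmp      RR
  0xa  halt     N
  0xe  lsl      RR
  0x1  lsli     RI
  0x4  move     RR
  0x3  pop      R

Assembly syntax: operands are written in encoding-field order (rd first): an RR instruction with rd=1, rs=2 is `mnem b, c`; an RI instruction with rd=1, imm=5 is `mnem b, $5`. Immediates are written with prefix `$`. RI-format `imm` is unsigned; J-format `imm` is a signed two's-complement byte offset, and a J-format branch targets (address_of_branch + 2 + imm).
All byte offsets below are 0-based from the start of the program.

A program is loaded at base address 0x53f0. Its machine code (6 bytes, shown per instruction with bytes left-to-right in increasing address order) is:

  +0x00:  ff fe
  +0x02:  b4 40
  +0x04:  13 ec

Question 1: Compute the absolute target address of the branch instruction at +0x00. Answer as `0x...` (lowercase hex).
0x53f0

[00] ff fe → 0xfffe
  top 4b → 0xf → bz [J]
  [11:0] imm=4094 (s12→-2) = $-2
  target = base 0x53f0 + off 0x00 + 2 + imm -2 = 0x53f0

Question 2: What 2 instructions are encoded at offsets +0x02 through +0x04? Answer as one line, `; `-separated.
@+02  big-endian(b4 40) = 0xb440
  op=0xb440>>12=0xb ⇒ cmp (RR)
  [11:9] rd=2 = c
  [8:6] rs=1 = b
@+04  big-endian(13 ec) = 0x13ec
  op=0x13ec>>12=0x1 ⇒ lsli (RI)
  [11:9] rd=1 = b
  [8:0] imm=492 = $492

cmp c, b; lsli b, $492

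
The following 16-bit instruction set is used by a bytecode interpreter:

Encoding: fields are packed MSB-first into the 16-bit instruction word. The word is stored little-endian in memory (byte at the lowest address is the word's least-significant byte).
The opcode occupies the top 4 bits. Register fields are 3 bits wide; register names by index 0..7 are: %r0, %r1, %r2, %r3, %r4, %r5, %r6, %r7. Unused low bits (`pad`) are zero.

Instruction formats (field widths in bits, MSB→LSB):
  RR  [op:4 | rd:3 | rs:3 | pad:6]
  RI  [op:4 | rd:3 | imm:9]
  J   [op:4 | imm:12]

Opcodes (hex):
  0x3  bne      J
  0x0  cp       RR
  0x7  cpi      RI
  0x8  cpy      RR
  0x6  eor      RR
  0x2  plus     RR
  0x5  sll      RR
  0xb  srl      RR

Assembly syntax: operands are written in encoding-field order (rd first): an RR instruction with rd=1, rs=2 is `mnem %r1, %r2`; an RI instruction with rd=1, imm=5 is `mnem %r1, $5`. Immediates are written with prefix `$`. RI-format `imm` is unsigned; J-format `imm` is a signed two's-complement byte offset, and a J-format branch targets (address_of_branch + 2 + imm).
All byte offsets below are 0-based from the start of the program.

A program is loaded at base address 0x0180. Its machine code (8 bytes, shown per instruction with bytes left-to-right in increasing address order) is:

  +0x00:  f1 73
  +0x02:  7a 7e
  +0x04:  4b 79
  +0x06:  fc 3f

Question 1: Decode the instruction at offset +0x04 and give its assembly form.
cpi %r4, $331

[04] 4b 79 → 0x794b
  opcode bits[15:12]=0x7: cpi/RI
  [11:9] rd=4 = %r4
  [8:0] imm=331 = $331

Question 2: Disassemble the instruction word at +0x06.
bne $-4

@+06  little-endian(fc 3f) = 0x3ffc
  top 4b → 0x3 → bne [J]
  imm: (w>>0)&0xfff=0xffc (s12→-4) → $-4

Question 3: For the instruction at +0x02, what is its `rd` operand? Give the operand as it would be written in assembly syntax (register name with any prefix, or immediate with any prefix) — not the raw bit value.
@+02  little-endian(7a 7e) = 0x7e7a
  op=0x7e7a>>12=0x7 ⇒ cpi (RI)
  rd@[11:9]=0x7 ⇒ %r7
  imm@[8:0]=0x7a ⇒ $122

%r7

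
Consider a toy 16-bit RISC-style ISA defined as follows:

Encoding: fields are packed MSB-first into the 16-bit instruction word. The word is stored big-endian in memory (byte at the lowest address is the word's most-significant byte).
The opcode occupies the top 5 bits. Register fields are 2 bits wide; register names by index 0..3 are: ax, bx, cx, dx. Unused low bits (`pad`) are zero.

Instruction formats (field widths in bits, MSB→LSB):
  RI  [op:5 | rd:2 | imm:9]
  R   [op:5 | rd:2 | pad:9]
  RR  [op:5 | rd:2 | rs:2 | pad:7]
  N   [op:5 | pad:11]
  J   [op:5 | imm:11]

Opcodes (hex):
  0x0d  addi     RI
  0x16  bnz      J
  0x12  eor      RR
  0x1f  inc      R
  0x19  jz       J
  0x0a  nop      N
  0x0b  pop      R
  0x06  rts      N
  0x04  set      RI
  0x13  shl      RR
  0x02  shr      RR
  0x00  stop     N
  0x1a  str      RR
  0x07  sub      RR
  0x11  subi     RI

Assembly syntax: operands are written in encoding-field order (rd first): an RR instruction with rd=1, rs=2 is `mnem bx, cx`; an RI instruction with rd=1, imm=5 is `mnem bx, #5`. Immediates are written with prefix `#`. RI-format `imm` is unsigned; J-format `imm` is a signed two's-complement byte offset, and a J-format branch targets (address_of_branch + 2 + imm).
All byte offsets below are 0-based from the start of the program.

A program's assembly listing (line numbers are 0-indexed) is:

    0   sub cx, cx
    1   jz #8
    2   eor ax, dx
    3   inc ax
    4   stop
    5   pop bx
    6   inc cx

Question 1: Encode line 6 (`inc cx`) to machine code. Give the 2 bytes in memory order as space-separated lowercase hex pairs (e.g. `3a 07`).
6. inc fields op=0x1f:5|rd=2:2|pad=0:9 → word fc00h → fc 00

fc 00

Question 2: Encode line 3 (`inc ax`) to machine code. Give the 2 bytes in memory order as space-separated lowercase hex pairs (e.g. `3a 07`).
3. inc fields op=0x1f:5|rd=0:2|pad=0:9 → word f800h → f8 00

f8 00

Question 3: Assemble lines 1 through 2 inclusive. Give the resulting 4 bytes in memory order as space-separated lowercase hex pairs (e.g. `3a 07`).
c8 08 91 80

1. jz fields op=0x19:5|imm=8:11 → word c808h → c8 08
2. eor fields op=0x12:5|rd=0:2|rs=3:2|pad=0:7 → word 9180h → 91 80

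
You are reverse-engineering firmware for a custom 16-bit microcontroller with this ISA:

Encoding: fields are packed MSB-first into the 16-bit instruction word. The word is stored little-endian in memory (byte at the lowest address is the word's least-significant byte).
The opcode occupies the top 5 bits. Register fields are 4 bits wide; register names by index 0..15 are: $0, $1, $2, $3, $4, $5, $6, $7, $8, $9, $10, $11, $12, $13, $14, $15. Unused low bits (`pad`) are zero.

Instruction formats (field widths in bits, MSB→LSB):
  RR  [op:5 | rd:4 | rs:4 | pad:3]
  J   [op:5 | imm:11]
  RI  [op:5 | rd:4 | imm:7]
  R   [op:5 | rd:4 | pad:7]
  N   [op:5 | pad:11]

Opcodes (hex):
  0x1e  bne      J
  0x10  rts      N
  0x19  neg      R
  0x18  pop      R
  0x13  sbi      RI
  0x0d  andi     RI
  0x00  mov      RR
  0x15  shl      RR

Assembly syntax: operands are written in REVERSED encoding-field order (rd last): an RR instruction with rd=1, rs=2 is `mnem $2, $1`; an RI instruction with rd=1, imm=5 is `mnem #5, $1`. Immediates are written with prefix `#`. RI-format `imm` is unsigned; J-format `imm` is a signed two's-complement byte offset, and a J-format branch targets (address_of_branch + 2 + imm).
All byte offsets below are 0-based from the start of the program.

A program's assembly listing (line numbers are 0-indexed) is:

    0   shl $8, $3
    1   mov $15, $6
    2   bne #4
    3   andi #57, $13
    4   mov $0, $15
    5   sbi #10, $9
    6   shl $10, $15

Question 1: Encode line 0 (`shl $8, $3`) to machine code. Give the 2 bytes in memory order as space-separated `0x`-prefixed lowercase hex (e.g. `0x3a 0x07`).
0xc0 0xa9

0. shl fields op=0x15:5|rd=3:4|rs=8:4|pad=0:3 → word a9c0h → c0 a9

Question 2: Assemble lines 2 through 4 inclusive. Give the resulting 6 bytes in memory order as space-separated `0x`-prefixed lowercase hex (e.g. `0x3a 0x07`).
2. bne fields op=0x1e:5|imm=4:11 → word f004h → 04 f0
3. andi fields op=0xd:5|rd=13:4|imm=57:7 → word 6eb9h → b9 6e
4. mov fields op=0x0:5|rd=15:4|rs=0:4|pad=0:3 → word 0780h → 80 07

0x04 0xf0 0xb9 0x6e 0x80 0x07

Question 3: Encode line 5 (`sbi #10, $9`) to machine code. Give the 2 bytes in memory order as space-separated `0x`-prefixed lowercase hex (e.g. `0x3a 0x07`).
5. sbi fields op=0x13:5|rd=9:4|imm=10:7 → word 9c8ah → 8a 9c

0x8a 0x9c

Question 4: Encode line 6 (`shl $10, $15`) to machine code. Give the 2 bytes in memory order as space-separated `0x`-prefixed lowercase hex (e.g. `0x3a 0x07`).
0xd0 0xaf

line 6 (shl): pack op=0x15:5|rd=15:4|rs=10:4|pad=0:3 = 0xafd0; little→ d0 af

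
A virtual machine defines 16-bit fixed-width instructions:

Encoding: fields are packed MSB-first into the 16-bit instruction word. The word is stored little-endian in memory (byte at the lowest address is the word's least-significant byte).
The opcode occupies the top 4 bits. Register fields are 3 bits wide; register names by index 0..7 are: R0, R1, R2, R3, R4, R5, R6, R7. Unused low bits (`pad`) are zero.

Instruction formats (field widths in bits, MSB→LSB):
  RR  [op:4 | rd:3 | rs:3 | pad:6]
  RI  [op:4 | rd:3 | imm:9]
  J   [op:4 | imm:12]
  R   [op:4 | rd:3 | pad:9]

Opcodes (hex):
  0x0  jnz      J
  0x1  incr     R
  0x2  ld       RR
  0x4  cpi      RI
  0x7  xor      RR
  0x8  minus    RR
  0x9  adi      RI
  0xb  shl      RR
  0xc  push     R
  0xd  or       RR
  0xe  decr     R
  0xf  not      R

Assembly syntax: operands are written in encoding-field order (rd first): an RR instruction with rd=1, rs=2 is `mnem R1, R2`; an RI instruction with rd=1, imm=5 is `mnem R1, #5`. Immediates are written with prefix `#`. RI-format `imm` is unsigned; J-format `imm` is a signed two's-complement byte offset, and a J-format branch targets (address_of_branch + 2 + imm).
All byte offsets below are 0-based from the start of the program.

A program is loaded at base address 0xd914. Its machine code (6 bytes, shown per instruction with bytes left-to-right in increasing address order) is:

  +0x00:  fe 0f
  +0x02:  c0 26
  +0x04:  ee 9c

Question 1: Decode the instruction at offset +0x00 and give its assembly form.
jnz #-2

@+00  little-endian(fe 0f) = 0x0ffe
  opcode bits[15:12]=0x0: jnz/J
  [11:0] imm=4094 (s12→-2) = #-2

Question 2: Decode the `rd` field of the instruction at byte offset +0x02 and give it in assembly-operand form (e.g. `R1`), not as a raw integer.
R3

[02] c0 26 → 0x26c0
  top 4b → 0x2 → ld [RR]
  rd@[11:9]=0x3 ⇒ R3
  rs@[8:6]=0x3 ⇒ R3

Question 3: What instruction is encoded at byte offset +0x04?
+0x04: ee 9c ⇒ word 0x9cee (little)
  op=0x9cee>>12=0x9 ⇒ adi (RI)
  [11:9] rd=6 = R6
  [8:0] imm=238 = #238

adi R6, #238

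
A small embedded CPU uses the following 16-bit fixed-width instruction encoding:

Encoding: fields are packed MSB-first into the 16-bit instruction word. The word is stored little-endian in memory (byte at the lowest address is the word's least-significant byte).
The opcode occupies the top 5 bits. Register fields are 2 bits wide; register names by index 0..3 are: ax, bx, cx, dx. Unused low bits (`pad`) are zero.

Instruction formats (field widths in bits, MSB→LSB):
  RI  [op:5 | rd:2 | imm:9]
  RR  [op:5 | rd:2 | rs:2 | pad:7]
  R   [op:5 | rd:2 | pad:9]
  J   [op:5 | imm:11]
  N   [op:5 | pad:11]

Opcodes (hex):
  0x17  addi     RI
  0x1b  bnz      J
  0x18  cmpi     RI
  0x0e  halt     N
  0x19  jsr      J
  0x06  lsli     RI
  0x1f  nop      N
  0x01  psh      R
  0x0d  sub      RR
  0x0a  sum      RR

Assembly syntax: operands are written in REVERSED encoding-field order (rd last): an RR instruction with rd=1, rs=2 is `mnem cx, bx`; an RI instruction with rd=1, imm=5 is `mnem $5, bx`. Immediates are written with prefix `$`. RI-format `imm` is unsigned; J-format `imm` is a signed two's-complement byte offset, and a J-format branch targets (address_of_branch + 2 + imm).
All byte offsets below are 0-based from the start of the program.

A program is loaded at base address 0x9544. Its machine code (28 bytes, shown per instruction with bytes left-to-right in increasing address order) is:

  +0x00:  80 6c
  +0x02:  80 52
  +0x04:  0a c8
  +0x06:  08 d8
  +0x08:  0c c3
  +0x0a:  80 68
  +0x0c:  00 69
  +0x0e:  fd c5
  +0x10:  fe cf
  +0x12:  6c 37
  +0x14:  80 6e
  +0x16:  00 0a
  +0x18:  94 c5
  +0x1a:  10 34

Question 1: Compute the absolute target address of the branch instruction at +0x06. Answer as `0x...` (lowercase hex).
off 0x06: read 08 d8 as little → 0xd808
  opcode bits[15:11]=0x1b: bnz/J
  imm@[10:0]=0x8 ⇒ $8
  target = base 0x9544 + off 0x06 + 2 + imm 8 = 0x9554

0x9554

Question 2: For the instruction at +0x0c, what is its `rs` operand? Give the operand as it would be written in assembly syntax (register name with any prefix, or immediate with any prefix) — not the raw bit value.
[0c] 00 69 → 0x6900
  top 5b → 0xd → sub [RR]
  rd@[10:9]=0x0 ⇒ ax
  rs@[8:7]=0x2 ⇒ cx

cx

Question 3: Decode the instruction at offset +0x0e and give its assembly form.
cmpi $509, cx

@+0e  little-endian(fd c5) = 0xc5fd
  op=0xc5fd>>11=0x18 ⇒ cmpi (RI)
  [10:9] rd=2 = cx
  [8:0] imm=509 = $509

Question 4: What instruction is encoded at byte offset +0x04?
jsr $10

off 0x04: read 0a c8 as little → 0xc80a
  opcode bits[15:11]=0x19: jsr/J
  [10:0] imm=10 = $10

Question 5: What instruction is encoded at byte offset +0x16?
[16] 00 0a → 0x0a00
  top 5b → 0x1 → psh [R]
  rd: (w>>9)&0x3=0x1 → bx

psh bx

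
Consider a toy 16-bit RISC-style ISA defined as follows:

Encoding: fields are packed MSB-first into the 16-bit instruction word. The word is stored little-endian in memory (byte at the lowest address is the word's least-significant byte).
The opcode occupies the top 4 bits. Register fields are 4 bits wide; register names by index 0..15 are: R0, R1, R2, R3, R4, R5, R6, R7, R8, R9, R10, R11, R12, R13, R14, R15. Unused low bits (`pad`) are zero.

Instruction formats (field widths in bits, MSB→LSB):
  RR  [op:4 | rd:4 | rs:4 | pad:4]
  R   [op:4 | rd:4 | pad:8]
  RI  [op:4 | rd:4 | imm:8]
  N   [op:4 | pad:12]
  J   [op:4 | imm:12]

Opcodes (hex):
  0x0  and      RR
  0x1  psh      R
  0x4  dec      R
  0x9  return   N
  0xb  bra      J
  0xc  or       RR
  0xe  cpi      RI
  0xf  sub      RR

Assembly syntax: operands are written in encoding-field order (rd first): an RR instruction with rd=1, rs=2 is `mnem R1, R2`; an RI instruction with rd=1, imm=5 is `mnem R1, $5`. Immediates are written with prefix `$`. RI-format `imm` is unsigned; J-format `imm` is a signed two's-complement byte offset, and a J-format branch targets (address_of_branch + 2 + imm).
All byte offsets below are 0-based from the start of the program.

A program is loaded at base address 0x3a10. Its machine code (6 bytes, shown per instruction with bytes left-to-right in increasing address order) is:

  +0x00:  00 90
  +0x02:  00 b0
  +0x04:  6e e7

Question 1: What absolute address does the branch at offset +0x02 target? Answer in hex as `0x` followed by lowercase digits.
off 0x02: read 00 b0 as little → 0xb000
  op=0xb000>>12=0xb ⇒ bra (J)
  [11:0] imm=0 = $0
  target = base 0x3a10 + off 0x02 + 2 + imm 0 = 0x3a14

0x3a14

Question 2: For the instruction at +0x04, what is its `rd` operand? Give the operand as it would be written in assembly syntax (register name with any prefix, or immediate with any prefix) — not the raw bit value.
+0x04: 6e e7 ⇒ word 0xe76e (little)
  top 4b → 0xe → cpi [RI]
  rd: (w>>8)&0xf=0x7 → R7
  imm: (w>>0)&0xff=0x6e → $110

R7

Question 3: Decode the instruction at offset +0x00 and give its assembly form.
return

+0x00: 00 90 ⇒ word 0x9000 (little)
  top 4b → 0x9 → return [N]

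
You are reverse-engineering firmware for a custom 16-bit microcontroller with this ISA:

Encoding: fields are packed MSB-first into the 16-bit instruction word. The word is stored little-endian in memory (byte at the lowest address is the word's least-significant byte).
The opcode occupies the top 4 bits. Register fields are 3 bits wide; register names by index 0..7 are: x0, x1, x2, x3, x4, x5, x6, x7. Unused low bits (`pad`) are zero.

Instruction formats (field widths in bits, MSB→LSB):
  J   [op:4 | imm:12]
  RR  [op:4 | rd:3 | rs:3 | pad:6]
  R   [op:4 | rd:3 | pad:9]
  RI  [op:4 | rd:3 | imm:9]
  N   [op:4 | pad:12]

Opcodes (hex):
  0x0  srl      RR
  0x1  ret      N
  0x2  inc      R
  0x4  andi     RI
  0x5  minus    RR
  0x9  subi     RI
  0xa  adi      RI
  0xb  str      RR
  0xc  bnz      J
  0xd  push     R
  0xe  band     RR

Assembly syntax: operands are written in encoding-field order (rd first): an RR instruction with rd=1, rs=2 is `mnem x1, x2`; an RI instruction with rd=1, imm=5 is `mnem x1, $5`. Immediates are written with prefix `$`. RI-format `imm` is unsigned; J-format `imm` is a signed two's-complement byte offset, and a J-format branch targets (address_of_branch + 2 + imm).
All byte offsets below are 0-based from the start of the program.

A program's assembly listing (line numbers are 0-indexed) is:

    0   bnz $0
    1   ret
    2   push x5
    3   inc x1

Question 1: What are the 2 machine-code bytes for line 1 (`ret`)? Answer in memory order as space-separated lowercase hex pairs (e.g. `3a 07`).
00 10

L1: ret op=0x1:4|pad=0:12 ⇒ 0x1000 ⇒ little 00 10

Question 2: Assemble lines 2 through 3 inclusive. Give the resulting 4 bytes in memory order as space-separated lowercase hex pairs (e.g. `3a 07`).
00 da 00 22

L2: push op=0xd:4|rd=5:3|pad=0:9 ⇒ 0xda00 ⇒ little 00 da
L3: inc op=0x2:4|rd=1:3|pad=0:9 ⇒ 0x2200 ⇒ little 00 22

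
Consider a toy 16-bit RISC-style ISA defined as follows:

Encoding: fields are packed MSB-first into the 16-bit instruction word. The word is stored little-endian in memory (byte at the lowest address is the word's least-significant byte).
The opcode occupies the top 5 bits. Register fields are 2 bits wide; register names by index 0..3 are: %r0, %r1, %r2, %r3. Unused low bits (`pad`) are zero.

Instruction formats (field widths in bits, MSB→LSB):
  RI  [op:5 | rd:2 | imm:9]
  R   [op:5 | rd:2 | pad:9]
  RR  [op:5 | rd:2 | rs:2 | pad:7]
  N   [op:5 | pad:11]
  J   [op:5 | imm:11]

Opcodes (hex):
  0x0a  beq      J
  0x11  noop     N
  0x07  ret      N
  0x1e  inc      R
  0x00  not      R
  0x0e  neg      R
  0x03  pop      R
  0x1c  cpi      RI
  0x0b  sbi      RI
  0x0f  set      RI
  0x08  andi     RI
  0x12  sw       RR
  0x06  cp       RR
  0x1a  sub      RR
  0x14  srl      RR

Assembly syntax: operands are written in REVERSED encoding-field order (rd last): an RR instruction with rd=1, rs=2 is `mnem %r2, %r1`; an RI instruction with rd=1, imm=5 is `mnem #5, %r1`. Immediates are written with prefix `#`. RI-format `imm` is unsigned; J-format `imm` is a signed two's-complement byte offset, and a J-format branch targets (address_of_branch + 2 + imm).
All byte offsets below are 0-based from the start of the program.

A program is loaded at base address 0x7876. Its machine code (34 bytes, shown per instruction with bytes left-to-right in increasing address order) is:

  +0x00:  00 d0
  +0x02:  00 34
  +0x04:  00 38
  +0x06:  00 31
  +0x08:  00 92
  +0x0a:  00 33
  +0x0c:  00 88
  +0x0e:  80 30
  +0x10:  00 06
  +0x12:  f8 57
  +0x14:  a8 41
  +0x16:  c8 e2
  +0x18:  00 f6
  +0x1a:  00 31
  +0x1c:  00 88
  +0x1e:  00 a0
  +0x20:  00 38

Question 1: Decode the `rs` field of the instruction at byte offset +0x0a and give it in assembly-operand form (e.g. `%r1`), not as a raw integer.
%r2

@+0a  little-endian(00 33) = 0x3300
  opcode bits[15:11]=0x6: cp/RR
  [10:9] rd=1 = %r1
  [8:7] rs=2 = %r2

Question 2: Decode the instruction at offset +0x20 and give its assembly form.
@+20  little-endian(00 38) = 0x3800
  op=0x3800>>11=0x7 ⇒ ret (N)

ret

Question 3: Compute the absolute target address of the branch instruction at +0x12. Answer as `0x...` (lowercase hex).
0x7882

+0x12: f8 57 ⇒ word 0x57f8 (little)
  opcode bits[15:11]=0xa: beq/J
  [10:0] imm=2040 (s11→-8) = #-8
  target = base 0x7876 + off 0x12 + 2 + imm -8 = 0x7882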